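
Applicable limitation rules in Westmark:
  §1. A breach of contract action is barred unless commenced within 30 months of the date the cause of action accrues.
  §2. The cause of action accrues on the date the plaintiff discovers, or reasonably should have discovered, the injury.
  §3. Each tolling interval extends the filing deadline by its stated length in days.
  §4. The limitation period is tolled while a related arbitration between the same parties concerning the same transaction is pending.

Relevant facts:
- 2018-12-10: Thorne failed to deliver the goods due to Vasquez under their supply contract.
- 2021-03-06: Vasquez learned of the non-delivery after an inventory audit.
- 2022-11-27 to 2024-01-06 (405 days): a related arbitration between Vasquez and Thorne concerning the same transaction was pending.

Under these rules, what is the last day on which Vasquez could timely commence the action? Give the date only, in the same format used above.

2024-10-15

The claim did not accrue until Vasquez discovered the injury on 2021-03-06; the 2018-12-10 act date does not start the clock under the stated rule.
The untolled deadline — 30 months after 2021-03-06 — is 2023-09-06.
Because the pending related arbitration ran from 2022-11-27 to 2024-01-06, the deadline is extended by 405 days to 2024-10-15.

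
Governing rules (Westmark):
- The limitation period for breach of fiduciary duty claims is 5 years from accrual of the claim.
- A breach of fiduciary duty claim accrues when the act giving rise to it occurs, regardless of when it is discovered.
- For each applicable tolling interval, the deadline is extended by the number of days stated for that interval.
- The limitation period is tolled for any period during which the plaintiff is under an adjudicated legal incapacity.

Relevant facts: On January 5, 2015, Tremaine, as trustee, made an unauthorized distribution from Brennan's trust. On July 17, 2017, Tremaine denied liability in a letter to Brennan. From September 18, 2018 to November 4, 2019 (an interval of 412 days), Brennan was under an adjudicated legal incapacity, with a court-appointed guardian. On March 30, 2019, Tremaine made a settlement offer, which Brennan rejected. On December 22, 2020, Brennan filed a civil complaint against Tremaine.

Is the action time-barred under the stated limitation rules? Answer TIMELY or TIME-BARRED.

The limitation period began to run on January 5, 2015.
Adding the 5 years base period to January 5, 2015 gives a deadline of January 5, 2020, before any tolling.
The period was tolled for 412 days by the plaintiff's legal incapacity (September 18, 2018 to November 4, 2019), pushing the deadline to February 20, 2021.
The other events in the timeline have no effect on the limitation period under the stated rules.
Brennan filed on December 22, 2020, before the February 20, 2021 deadline, so the action is timely.

TIMELY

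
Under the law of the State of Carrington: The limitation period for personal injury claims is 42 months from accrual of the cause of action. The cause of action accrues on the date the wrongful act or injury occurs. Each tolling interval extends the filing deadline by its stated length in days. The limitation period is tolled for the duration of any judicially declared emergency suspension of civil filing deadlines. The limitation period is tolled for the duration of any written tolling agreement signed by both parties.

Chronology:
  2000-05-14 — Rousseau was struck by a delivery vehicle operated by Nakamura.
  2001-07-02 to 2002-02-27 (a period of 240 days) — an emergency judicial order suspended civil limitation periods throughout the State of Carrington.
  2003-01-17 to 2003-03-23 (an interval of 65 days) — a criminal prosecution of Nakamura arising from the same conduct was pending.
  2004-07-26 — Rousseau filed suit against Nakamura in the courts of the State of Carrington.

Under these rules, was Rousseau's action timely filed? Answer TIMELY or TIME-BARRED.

The cause of action accrued on 2000-05-14, the date of the act.
The untolled deadline — 42 months after 2000-05-14 — is 2003-11-14.
The period was tolled for 240 days by the emergency suspension of filing deadlines (2001-07-02 to 2002-02-27), pushing the deadline to 2004-07-11.
No stated provision tolls the period for a criminal prosecution, so the interval from 2003-01-17 to 2003-03-23 has no effect on the deadline.
Rousseau filed on 2004-07-26, after the 2004-07-11 deadline, so the action is time-barred.

TIME-BARRED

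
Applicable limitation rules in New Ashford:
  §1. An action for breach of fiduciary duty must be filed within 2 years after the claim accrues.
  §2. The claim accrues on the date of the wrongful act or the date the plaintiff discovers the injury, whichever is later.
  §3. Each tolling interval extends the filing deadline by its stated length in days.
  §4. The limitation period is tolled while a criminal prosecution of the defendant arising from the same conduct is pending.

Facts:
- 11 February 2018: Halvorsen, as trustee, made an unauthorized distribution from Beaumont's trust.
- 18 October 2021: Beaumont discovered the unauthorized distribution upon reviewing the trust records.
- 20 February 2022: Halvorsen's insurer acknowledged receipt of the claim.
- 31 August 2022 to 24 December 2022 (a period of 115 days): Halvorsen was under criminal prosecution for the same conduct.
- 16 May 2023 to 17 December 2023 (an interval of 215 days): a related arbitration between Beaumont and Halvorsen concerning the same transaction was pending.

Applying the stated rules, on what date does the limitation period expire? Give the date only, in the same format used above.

Taking the later of the act (11 February 2018) and discovery (18 October 2021), the claim accrued on 18 October 2021.
2 years from 18 October 2021 is 18 October 2023.
The period was tolled for 115 days by the pending criminal prosecution (31 August 2022 to 24 December 2022), pushing the deadline to 10 February 2024.
Although a pending arbitration ran from 16 May 2023 to 17 December 2023, the stated rules do not make that a tolling event, so it is disregarded.
None of the other events listed affects the running of the period under the stated rules.

10 February 2024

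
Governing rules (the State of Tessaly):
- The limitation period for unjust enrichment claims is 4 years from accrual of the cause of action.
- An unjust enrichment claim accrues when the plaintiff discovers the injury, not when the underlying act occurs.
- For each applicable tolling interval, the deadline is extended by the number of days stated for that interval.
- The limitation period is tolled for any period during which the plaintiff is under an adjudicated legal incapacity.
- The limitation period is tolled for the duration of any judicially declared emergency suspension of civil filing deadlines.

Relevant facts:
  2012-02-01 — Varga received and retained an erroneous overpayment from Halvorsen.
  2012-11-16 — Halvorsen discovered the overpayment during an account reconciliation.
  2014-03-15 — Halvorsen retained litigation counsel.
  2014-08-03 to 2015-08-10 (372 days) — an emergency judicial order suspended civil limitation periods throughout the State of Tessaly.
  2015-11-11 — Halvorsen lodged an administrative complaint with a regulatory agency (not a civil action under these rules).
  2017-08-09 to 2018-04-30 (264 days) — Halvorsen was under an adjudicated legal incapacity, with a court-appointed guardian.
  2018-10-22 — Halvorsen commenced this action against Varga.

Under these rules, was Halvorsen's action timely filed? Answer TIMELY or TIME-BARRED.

Accrual is tied to discovery, so the period began on 2012-11-16 rather than on 2012-02-01 when the act occurred.
The untolled deadline — 4 years after 2012-11-16 — is 2016-11-16.
Because the emergency suspension of filing deadlines ran from 2014-08-03 to 2015-08-10, the deadline is extended by 372 days to 2017-11-23.
Because the plaintiff's legal incapacity ran from 2017-08-09 to 2018-04-30, the deadline is extended by 264 days to 2018-08-14.
None of the other events listed affects the running of the period under the stated rules.
Halvorsen filed on 2018-10-22, after the 2018-08-14 deadline, so the action is time-barred.

TIME-BARRED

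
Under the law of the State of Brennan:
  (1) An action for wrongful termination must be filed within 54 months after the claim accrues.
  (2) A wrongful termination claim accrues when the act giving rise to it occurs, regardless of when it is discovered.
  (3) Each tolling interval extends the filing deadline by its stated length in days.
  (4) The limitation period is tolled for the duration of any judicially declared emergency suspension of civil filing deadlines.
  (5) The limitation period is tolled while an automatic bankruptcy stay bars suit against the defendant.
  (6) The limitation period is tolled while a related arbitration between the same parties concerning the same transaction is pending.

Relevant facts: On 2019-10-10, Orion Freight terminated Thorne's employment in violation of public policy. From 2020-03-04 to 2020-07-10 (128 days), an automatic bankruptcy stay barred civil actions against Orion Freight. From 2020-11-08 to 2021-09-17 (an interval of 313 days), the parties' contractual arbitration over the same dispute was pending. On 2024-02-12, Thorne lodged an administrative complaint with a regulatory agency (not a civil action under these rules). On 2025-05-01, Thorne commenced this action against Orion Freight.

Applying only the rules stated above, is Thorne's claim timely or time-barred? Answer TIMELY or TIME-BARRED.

TIMELY

The claim accrued on 2019-10-10, the date of the act.
54 months from 2019-10-10 is 2024-04-10.
The automatic bankruptcy stay from 2020-03-04 to 2020-07-10 tolled the period for 128 days, extending the deadline to 2024-08-16.
Because the pending related arbitration ran from 2020-11-08 to 2021-09-17, the deadline is extended by 313 days to 2025-06-25.
Nothing else in the chronology tolls or restarts the period.
Filing on 2025-05-01 beat the 2025-06-25 deadline — the action is timely.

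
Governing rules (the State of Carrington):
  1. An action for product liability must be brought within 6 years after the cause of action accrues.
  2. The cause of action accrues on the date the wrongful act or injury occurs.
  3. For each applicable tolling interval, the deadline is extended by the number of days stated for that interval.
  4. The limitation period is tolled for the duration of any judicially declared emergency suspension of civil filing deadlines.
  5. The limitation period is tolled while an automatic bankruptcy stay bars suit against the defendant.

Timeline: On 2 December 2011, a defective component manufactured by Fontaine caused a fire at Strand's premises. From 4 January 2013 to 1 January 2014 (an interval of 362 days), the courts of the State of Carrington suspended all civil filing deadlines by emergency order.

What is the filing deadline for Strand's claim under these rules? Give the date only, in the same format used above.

The cause of action accrued on 2 December 2011, the date of the act.
Adding the 6 years base period to 2 December 2011 gives a deadline of 2 December 2017, before any tolling.
The period was tolled for 362 days by the emergency suspension of filing deadlines (4 January 2013 to 1 January 2014), pushing the deadline to 29 November 2018.

29 November 2018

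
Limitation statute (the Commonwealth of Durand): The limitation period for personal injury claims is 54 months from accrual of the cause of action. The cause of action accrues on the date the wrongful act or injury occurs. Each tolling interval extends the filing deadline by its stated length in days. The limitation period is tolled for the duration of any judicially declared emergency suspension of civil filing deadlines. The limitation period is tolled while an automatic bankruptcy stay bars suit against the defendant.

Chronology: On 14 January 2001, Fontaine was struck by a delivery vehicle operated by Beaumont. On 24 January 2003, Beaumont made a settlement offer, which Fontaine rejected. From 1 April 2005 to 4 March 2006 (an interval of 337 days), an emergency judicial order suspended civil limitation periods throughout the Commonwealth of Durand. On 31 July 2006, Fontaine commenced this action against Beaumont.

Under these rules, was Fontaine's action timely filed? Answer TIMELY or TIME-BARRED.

TIME-BARRED

The claim accrued on 14 January 2001, when the wrongful act occurred.
Adding the 54 months base period to 14 January 2001 gives a deadline of 14 July 2005, before any tolling.
The emergency suspension of filing deadlines from 1 April 2005 to 4 March 2006 tolled the period for 337 days, extending the deadline to 16 June 2006.
The other events in the timeline have no effect on the limitation period under the stated rules.
Fontaine filed on 31 July 2006, after the 16 June 2006 deadline, so the action is time-barred.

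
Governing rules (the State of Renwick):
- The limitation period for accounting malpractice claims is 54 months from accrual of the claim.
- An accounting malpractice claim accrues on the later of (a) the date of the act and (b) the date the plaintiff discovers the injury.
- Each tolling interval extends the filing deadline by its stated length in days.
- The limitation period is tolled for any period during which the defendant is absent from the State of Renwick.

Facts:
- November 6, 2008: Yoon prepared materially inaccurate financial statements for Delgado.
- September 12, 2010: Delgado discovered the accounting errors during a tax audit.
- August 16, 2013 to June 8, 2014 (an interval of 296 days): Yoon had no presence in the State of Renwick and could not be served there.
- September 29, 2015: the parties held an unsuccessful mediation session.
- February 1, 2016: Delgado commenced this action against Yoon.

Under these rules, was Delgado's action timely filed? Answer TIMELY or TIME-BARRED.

TIME-BARRED

Because discovery on September 12, 2010 post-dates the November 6, 2008 act, accrual under the later-of rule falls on September 12, 2010.
The untolled deadline — 54 months after September 12, 2010 — is March 12, 2015.
The period was tolled for 296 days by the defendant's absence from the jurisdiction (August 16, 2013 to June 8, 2014), pushing the deadline to January 2, 2016.
The other events in the timeline have no effect on the limitation period under the stated rules.
The February 1, 2016 filing falls after the January 2, 2016 deadline; the claim is time-barred.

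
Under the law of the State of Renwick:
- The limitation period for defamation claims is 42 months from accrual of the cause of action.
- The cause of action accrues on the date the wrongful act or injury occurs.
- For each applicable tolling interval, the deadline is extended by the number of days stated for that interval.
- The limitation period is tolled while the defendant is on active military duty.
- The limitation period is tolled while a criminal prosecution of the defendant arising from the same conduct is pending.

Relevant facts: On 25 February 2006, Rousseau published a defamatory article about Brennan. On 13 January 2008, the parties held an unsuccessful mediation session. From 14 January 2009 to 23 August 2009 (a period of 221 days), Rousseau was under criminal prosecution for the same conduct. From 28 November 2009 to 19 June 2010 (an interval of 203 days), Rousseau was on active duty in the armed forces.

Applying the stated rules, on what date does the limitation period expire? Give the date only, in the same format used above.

The claim accrued on 25 February 2006, when the wrongful act occurred.
Adding the 42 months base period to 25 February 2006 gives a deadline of 25 August 2009, before any tolling.
The pending criminal prosecution from 14 January 2009 to 23 August 2009 tolled the period for 221 days, extending the deadline to 3 April 2010.
Because the defendant's active military service ran from 28 November 2009 to 19 June 2010, the deadline is extended by 203 days to 23 October 2010.
The other events in the timeline have no effect on the limitation period under the stated rules.

23 October 2010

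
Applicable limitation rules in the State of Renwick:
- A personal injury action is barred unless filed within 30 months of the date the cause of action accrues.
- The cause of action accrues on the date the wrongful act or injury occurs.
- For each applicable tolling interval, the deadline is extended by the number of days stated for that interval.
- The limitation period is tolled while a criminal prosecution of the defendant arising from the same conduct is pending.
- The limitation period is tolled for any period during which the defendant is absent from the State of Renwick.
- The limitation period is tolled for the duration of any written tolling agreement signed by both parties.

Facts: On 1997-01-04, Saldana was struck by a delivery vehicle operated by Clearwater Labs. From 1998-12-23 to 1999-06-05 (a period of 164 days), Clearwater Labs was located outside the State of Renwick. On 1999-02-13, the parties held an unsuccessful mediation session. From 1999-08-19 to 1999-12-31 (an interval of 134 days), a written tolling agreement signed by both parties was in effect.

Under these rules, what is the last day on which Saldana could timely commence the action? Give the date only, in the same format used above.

2000-04-27

The limitation period began to run on 1997-01-04.
30 months from 1997-01-04 is 1999-07-04.
Because the defendant's absence from the jurisdiction ran from 1998-12-23 to 1999-06-05, the deadline is extended by 164 days to 1999-12-15.
The period was tolled for 134 days by the written tolling agreement (1999-08-19 to 1999-12-31), pushing the deadline to 2000-04-27.
The other events in the timeline have no effect on the limitation period under the stated rules.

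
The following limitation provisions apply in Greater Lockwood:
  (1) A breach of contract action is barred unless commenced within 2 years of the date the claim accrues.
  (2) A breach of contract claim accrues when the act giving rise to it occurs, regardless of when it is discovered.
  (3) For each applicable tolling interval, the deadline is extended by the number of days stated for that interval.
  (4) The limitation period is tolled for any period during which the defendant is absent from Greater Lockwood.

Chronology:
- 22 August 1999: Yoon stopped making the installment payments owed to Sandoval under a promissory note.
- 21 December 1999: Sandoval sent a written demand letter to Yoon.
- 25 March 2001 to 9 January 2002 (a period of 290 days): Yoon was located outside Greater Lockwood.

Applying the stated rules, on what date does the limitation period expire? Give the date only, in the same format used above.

The claim accrued on 22 August 1999, when the wrongful act occurred.
Adding the 2 years base period to 22 August 1999 gives a deadline of 22 August 2001, before any tolling.
The period was tolled for 290 days by the defendant's absence from the jurisdiction (25 March 2001 to 9 January 2002), pushing the deadline to 8 June 2002.
Nothing else in the chronology tolls or restarts the period.

8 June 2002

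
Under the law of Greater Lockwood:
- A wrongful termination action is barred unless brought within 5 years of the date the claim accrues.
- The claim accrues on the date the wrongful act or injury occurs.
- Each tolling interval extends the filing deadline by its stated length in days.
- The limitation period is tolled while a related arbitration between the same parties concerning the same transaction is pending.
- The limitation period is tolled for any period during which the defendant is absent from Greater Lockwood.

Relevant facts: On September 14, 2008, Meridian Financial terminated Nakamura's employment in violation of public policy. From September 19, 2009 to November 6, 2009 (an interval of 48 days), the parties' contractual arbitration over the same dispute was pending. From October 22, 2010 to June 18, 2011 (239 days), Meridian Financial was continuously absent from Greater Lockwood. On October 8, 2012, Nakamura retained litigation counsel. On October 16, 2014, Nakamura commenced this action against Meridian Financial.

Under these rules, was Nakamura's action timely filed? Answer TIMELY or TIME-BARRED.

The claim accrued on September 14, 2008, when the wrongful act occurred.
The untolled deadline — 5 years after September 14, 2008 — is September 14, 2013.
The period was tolled for 48 days by the pending related arbitration (September 19, 2009 to November 6, 2009), pushing the deadline to November 1, 2013.
The period was tolled for 239 days by the defendant's absence from the jurisdiction (October 22, 2010 to June 18, 2011), pushing the deadline to June 28, 2014.
Nothing else in the chronology tolls or restarts the period.
The October 16, 2014 filing falls after the June 28, 2014 deadline; the claim is time-barred.

TIME-BARRED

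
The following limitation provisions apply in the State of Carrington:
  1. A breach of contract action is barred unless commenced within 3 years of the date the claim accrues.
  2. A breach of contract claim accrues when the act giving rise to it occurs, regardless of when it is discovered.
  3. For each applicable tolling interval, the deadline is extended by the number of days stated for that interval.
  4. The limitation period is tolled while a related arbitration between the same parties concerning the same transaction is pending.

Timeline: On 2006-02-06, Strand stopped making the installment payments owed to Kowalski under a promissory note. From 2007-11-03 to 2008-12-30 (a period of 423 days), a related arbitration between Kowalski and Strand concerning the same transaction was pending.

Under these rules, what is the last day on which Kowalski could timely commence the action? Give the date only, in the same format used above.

The claim accrued on 2006-02-06, the date of the act.
Adding the 3 years base period to 2006-02-06 gives a deadline of 2009-02-06, before any tolling.
Because the pending related arbitration ran from 2007-11-03 to 2008-12-30, the deadline is extended by 423 days to 2010-04-05.

2010-04-05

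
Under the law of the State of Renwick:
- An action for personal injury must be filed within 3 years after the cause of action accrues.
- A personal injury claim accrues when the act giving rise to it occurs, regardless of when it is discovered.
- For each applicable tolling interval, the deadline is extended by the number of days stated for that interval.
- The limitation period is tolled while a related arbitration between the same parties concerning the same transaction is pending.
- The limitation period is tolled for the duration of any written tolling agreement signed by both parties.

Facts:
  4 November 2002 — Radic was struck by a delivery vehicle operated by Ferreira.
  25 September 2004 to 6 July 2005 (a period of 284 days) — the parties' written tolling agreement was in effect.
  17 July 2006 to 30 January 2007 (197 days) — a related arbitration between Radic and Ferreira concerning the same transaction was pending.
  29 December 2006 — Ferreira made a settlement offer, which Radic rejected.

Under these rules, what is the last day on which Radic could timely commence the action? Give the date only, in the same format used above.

The cause of action accrued on 4 November 2002, the date of the act.
Adding the 3 years base period to 4 November 2002 gives a deadline of 4 November 2005, before any tolling.
The period was tolled for 284 days by the written tolling agreement (25 September 2004 to 6 July 2005), pushing the deadline to 15 August 2006.
The pending related arbitration from 17 July 2006 to 30 January 2007 tolled the period for 197 days, extending the deadline to 28 February 2007.
Nothing else in the chronology tolls or restarts the period.

28 February 2007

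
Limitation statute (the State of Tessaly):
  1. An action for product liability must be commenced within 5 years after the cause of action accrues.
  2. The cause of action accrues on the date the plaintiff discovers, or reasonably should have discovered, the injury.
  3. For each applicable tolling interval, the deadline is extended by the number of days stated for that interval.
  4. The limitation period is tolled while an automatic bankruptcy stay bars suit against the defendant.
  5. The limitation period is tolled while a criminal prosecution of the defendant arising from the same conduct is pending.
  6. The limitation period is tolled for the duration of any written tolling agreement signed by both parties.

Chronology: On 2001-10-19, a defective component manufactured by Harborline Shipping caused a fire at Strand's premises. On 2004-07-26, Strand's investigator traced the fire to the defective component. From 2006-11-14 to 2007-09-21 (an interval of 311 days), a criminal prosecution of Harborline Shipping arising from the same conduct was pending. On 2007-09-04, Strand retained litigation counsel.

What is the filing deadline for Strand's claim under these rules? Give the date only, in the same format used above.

2010-06-02

Under the discovery rule, the claim accrued on 2004-07-26, when Strand discovered the injury — not on the 2001-10-19 date of the underlying act.
The untolled deadline — 5 years after 2004-07-26 — is 2009-07-26.
The pending criminal prosecution from 2006-11-14 to 2007-09-21 tolled the period for 311 days, extending the deadline to 2010-06-02.
None of the other events listed affects the running of the period under the stated rules.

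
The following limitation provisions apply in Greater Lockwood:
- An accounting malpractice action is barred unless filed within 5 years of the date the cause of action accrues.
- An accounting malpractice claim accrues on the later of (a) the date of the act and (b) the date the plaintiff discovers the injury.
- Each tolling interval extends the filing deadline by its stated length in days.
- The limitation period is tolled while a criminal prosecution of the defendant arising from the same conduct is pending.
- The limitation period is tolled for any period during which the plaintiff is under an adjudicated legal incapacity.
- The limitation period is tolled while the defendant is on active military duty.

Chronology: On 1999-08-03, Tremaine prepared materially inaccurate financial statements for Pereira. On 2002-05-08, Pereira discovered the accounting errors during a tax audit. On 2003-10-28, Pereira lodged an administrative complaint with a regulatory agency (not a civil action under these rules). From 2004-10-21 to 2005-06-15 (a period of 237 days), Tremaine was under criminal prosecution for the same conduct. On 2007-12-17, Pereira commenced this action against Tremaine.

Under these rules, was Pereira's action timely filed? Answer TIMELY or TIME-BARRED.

Taking the later of the act (1999-08-03) and discovery (2002-05-08), the claim accrued on 2002-05-08.
Adding the 5 years base period to 2002-05-08 gives a deadline of 2007-05-08, before any tolling.
Because the pending criminal prosecution ran from 2004-10-21 to 2005-06-15, the deadline is extended by 237 days to 2007-12-31.
None of the other events listed affects the running of the period under the stated rules.
Filing on 2007-12-17 beat the 2007-12-31 deadline — the action is timely.

TIMELY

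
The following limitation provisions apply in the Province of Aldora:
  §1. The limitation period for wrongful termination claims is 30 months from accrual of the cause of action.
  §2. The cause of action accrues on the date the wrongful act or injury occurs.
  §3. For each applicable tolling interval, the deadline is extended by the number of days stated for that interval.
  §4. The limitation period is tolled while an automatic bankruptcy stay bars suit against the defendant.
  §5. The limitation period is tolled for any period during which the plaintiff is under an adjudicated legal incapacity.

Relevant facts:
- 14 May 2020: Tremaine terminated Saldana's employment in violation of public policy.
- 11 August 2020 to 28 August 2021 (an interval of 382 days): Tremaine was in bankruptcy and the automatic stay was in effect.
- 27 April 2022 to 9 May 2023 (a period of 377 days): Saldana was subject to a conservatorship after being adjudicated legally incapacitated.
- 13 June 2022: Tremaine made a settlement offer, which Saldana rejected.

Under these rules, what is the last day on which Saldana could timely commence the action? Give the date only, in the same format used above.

The cause of action accrued on 14 May 2020, the date of the act.
30 months from 14 May 2020 is 14 November 2022.
The period was tolled for 382 days by the automatic bankruptcy stay (11 August 2020 to 28 August 2021), pushing the deadline to 1 December 2023.
Because the plaintiff's legal incapacity ran from 27 April 2022 to 9 May 2023, the deadline is extended by 377 days to 12 December 2024.
None of the other events listed affects the running of the period under the stated rules.

12 December 2024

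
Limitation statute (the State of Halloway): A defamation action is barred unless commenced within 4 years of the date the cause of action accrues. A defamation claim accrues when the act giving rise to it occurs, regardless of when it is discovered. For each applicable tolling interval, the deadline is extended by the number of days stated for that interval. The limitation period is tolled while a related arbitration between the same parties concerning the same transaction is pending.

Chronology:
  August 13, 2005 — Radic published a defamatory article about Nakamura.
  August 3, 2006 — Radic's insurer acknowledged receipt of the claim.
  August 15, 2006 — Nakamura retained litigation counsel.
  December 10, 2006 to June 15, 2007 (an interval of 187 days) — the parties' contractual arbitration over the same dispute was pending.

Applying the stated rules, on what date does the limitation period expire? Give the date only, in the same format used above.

The cause of action accrued on August 13, 2005, the date of the act.
The untolled deadline — 4 years after August 13, 2005 — is August 13, 2009.
The period was tolled for 187 days by the pending related arbitration (December 10, 2006 to June 15, 2007), pushing the deadline to February 16, 2010.
Nothing else in the chronology tolls or restarts the period.

February 16, 2010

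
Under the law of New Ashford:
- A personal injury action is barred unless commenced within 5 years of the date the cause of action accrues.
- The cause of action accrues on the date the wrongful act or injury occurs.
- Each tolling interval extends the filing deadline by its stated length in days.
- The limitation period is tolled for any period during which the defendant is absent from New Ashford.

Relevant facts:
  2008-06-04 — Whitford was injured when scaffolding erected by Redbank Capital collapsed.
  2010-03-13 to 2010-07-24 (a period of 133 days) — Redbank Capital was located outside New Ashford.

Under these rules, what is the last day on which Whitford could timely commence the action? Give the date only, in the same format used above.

2013-10-15

The limitation period began to run on 2008-06-04.
The untolled deadline — 5 years after 2008-06-04 — is 2013-06-04.
Because the defendant's absence from the jurisdiction ran from 2010-03-13 to 2010-07-24, the deadline is extended by 133 days to 2013-10-15.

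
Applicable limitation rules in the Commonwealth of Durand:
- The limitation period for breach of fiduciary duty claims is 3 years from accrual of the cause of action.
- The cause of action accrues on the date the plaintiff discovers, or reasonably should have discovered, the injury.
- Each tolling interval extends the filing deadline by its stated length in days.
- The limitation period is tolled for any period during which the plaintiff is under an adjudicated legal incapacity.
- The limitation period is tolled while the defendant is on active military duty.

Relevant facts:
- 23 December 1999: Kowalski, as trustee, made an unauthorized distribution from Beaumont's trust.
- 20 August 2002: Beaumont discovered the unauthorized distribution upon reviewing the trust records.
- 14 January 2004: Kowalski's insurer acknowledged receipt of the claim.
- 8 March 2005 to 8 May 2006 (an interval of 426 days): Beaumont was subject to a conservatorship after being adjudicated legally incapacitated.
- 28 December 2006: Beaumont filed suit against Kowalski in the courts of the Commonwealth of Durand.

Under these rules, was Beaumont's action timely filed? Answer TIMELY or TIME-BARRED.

Under the discovery rule, the claim accrued on 20 August 2002, when Beaumont discovered the injury — not on the 23 December 1999 date of the underlying act.
The untolled deadline — 3 years after 20 August 2002 — is 20 August 2005.
Because the plaintiff's legal incapacity ran from 8 March 2005 to 8 May 2006, the deadline is extended by 426 days to 20 October 2006.
The other events in the timeline have no effect on the limitation period under the stated rules.
Beaumont filed on 28 December 2006, after the 20 October 2006 deadline, so the action is time-barred.

TIME-BARRED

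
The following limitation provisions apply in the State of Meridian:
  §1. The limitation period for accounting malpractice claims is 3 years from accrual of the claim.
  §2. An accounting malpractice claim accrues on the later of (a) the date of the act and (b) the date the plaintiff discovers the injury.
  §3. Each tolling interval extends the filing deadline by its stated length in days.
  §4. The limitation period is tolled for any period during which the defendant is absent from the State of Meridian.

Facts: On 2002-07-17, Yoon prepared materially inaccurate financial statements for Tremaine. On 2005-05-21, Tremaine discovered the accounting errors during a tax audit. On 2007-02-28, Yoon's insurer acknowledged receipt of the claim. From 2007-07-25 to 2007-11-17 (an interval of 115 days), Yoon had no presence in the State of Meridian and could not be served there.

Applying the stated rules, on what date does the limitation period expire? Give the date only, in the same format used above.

2008-09-13

Taking the later of the act (2002-07-17) and discovery (2005-05-21), the claim accrued on 2005-05-21.
The untolled deadline — 3 years after 2005-05-21 — is 2008-05-21.
Because the defendant's absence from the jurisdiction ran from 2007-07-25 to 2007-11-17, the deadline is extended by 115 days to 2008-09-13.
Nothing else in the chronology tolls or restarts the period.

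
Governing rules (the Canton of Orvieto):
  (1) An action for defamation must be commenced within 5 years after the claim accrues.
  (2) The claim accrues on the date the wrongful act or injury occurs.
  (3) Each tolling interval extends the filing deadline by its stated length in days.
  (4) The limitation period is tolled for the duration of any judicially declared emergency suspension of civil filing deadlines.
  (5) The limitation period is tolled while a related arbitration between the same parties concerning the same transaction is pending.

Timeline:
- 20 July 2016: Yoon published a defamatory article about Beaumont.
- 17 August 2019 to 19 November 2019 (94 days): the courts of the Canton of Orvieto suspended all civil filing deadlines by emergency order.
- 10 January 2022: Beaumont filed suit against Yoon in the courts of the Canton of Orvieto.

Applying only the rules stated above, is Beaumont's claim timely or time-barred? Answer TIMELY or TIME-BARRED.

TIME-BARRED

The limitation period began to run on 20 July 2016.
Adding the 5 years base period to 20 July 2016 gives a deadline of 20 July 2021, before any tolling.
Because the emergency suspension of filing deadlines ran from 17 August 2019 to 19 November 2019, the deadline is extended by 94 days to 22 October 2021.
Beaumont filed on 10 January 2022, after the 22 October 2021 deadline, so the action is time-barred.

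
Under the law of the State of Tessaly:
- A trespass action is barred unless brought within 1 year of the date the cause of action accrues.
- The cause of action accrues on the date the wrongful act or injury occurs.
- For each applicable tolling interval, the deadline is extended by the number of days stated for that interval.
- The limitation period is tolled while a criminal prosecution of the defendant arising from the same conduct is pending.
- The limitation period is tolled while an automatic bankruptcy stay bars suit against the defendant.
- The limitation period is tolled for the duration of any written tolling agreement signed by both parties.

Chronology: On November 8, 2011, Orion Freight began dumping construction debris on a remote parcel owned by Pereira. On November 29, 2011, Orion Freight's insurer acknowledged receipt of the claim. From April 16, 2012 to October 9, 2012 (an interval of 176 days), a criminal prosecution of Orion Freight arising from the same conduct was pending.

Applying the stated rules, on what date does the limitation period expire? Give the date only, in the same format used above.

The cause of action accrued on November 8, 2011, the date of the act.
Adding the 1 year base period to November 8, 2011 gives a deadline of November 8, 2012, before any tolling.
Because the pending criminal prosecution ran from April 16, 2012 to October 9, 2012, the deadline is extended by 176 days to May 3, 2013.
Nothing else in the chronology tolls or restarts the period.

May 3, 2013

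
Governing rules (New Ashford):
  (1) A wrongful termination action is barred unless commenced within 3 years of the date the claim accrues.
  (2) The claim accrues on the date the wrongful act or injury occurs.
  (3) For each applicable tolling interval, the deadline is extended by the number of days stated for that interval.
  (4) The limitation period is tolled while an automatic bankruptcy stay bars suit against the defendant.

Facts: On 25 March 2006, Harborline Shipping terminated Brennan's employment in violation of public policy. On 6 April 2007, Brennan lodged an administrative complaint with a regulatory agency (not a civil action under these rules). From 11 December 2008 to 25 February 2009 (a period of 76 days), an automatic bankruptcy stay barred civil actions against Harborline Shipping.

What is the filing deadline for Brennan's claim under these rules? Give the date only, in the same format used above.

9 June 2009

The limitation period began to run on 25 March 2006.
3 years from 25 March 2006 is 25 March 2009.
The period was tolled for 76 days by the automatic bankruptcy stay (11 December 2008 to 25 February 2009), pushing the deadline to 9 June 2009.
The other events in the timeline have no effect on the limitation period under the stated rules.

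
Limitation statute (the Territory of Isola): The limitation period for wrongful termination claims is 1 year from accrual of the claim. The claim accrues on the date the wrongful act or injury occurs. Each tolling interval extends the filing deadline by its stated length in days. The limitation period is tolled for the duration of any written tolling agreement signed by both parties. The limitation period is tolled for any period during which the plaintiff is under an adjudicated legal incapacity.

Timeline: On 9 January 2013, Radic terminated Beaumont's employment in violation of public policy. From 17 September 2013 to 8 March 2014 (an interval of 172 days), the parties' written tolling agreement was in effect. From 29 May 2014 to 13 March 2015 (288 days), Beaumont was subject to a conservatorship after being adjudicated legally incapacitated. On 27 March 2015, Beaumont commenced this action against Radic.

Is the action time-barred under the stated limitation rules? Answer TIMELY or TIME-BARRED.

The limitation period began to run on 9 January 2013.
1 year from 9 January 2013 is 9 January 2014.
The period was tolled for 172 days by the written tolling agreement (17 September 2013 to 8 March 2014), pushing the deadline to 30 June 2014.
Because the plaintiff's legal incapacity ran from 29 May 2014 to 13 March 2015, the deadline is extended by 288 days to 14 April 2015.
Filing on 27 March 2015 beat the 14 April 2015 deadline — the action is timely.

TIMELY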